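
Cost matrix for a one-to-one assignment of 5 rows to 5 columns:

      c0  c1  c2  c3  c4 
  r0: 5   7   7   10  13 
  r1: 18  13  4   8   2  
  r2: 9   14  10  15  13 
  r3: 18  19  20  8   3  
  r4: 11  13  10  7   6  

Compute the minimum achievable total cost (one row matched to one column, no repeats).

optimal assignment: row0→col1 (cost 7), row1→col2 (cost 4), row2→col0 (cost 9), row3→col4 (cost 3), row4→col3 (cost 7)
total = 7 + 4 + 9 + 3 + 7 = 30

Minimum assignment cost: 30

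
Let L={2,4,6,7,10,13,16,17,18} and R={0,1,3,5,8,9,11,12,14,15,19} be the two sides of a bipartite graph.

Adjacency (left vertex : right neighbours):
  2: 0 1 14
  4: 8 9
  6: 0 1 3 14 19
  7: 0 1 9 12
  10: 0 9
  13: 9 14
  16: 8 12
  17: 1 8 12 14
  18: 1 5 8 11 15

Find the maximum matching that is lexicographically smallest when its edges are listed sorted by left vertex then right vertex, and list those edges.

|M| = 8 (so the lex-smallest maximum matching has 8 edges)
process left vertices in ascending order; for each, take the smallest-labelled available neighbour that still permits 8 edges overall, or leave it unmatched if none does
lex-smallest matching: {2-0, 4-8, 6-3, 7-1, 10-9, 13-14, 16-12, 18-5}

Lex-smallest maximum matching: {(2,0), (4,8), (6,3), (7,1), (10,9), (13,14), (16,12), (18,5)}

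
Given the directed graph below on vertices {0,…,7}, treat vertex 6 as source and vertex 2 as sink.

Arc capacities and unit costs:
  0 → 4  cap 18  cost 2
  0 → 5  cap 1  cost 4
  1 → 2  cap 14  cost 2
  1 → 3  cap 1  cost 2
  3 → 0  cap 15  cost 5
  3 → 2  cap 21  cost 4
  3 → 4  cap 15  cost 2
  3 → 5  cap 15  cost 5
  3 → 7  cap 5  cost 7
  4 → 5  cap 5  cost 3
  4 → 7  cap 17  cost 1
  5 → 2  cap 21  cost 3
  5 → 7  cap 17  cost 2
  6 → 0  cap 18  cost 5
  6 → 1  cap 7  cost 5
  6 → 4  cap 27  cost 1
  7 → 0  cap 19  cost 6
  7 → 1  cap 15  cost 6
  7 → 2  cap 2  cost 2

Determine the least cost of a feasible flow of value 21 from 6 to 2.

shortest-cost path #1: 6→4→7→2 push 2 @ unit cost 4 (adds 8)
shortest-cost path #2: 6→1→2 push 7 @ unit cost 7 (adds 49)
shortest-cost path #3: 6→4→5→2 push 5 @ unit cost 7 (adds 35)
shortest-cost path #4: 6→4→7→1→2 push 7 @ unit cost 10 (adds 70)
total cost = 162

Minimum cost for 21 units: 162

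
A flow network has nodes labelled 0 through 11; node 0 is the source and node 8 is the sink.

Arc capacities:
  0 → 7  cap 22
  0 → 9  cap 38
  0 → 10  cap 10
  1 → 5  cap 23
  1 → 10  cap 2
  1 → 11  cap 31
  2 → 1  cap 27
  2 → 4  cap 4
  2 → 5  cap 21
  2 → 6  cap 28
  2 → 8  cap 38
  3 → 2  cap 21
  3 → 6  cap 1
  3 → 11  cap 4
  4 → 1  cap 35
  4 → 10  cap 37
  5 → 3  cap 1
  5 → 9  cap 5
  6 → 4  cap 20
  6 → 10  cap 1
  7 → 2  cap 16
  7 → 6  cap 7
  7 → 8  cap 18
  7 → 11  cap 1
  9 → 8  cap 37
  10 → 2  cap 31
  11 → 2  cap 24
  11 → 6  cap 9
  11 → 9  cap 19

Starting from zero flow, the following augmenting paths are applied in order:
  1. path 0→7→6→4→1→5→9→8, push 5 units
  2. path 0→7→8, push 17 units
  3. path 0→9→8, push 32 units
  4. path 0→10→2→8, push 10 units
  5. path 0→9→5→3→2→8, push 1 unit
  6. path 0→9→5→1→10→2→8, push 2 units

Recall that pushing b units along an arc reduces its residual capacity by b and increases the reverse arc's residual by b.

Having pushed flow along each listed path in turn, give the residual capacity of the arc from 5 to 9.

Residual capacity of (5,9): 3

after path 1 (0→7→6→4→1→5→9→8, push 5): res(5,9)=0
after path 2 (0→7→8, push 17): res(5,9)=0
after path 3 (0→9→8, push 32): res(5,9)=0
after path 4 (0→10→2→8, push 10): res(5,9)=0
after path 5 (0→9→5→3→2→8, push 1): res(5,9)=1
after path 6 (0→9→5→1→10→2→8, push 2): res(5,9)=3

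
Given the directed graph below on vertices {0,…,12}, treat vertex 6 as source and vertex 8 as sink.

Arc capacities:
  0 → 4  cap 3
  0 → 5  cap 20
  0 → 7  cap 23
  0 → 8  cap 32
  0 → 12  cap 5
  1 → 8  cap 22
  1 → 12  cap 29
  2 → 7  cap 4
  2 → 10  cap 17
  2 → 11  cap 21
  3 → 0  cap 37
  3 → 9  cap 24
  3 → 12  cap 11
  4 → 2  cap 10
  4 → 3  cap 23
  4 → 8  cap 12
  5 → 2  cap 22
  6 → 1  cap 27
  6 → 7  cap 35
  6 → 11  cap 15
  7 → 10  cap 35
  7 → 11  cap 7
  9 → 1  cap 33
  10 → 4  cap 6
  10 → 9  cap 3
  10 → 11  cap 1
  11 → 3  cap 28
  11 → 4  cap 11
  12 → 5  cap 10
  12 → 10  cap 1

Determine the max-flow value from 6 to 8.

Maximum flow value: 59

augment #1: 6→1→8 bottleneck 22, total now 22
augment #2: 6→11→4→8 bottleneck 11, total now 33
augment #3: 6→7→10→4→8 bottleneck 1, total now 34
augment #4: 6→11→3→0→8 bottleneck 4, total now 38
augment #5: 6→7→11→3→0→8 bottleneck 7, total now 45
augment #6: 6→7→10→4→3→0→8 bottleneck 5, total now 50
augment #7: 6→7→10→11→3→0→8 bottleneck 1, total now 51
augment #8: 6→1→12→5→2→11→3→0→8 bottleneck 5, total now 56
augment #9: 6→7→10→9→1→12→5→2→11→3→0→8 bottleneck 3, total now 59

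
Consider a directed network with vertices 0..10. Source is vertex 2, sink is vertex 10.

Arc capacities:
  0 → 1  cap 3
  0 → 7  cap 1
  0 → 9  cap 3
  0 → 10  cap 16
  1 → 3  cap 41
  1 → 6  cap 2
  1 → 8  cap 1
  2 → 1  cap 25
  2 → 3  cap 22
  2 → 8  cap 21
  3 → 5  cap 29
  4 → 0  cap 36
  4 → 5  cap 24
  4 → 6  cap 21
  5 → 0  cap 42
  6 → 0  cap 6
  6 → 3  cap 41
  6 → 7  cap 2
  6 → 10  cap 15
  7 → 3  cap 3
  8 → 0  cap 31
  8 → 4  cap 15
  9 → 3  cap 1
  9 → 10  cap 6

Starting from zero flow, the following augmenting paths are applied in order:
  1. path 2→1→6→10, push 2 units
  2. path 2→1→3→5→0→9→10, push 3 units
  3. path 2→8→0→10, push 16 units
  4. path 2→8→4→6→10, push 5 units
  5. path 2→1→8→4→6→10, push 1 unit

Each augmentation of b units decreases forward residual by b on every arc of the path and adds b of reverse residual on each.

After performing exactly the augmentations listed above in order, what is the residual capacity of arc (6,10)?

after path 1 (2→1→6→10, push 2): res(6,10)=13
after path 2 (2→1→3→5→0→9→10, push 3): res(6,10)=13
after path 3 (2→8→0→10, push 16): res(6,10)=13
after path 4 (2→8→4→6→10, push 5): res(6,10)=8
after path 5 (2→1→8→4→6→10, push 1): res(6,10)=7

Residual capacity of (6,10): 7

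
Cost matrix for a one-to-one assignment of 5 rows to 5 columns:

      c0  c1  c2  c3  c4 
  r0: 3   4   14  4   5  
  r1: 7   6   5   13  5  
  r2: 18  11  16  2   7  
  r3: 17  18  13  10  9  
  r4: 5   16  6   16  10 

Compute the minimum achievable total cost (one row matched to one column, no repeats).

Minimum assignment cost: 25

optimal assignment: row0→col1 (cost 4), row1→col2 (cost 5), row2→col3 (cost 2), row3→col4 (cost 9), row4→col0 (cost 5)
total = 4 + 5 + 2 + 9 + 5 = 25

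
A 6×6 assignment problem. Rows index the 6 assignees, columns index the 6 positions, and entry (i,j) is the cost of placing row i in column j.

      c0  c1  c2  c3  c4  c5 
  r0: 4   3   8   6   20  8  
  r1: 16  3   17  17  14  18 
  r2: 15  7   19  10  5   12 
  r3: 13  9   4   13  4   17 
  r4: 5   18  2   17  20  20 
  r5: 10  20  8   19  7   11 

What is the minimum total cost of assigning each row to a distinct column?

one of 2 optimal assignments: row0→col0 (cost 4), row1→col1 (cost 3), row2→col3 (cost 10), row3→col4 (cost 4), row4→col2 (cost 2), row5→col5 (cost 11)
total = 4 + 3 + 10 + 4 + 2 + 11 = 34

Minimum assignment cost: 34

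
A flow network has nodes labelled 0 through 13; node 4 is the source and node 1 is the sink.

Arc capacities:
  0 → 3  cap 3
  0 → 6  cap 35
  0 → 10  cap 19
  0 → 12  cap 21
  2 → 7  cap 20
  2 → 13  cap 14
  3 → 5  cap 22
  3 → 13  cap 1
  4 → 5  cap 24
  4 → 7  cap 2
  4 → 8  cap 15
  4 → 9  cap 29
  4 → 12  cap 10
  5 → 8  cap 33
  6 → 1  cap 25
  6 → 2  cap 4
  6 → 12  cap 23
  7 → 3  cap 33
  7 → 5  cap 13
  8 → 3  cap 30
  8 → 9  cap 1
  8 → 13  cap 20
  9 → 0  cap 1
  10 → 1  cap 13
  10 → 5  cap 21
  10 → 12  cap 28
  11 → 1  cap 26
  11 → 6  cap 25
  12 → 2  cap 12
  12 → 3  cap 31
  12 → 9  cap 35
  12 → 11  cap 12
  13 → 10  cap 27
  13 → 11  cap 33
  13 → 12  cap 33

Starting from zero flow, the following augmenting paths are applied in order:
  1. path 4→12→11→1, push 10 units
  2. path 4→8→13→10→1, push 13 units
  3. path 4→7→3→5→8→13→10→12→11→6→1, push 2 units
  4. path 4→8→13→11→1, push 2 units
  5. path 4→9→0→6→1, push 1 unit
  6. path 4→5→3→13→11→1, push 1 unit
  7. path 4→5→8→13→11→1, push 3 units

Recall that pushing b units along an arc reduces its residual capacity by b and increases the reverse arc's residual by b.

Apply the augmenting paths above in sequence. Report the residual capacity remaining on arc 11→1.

Residual capacity of (11,1): 10

after path 1 (4→12→11→1, push 10): res(11,1)=16
after path 2 (4→8→13→10→1, push 13): res(11,1)=16
after path 3 (4→7→3→5→8→13→10→12→11→6→1, push 2): res(11,1)=16
after path 4 (4→8→13→11→1, push 2): res(11,1)=14
after path 5 (4→9→0→6→1, push 1): res(11,1)=14
after path 6 (4→5→3→13→11→1, push 1): res(11,1)=13
after path 7 (4→5→8→13→11→1, push 3): res(11,1)=10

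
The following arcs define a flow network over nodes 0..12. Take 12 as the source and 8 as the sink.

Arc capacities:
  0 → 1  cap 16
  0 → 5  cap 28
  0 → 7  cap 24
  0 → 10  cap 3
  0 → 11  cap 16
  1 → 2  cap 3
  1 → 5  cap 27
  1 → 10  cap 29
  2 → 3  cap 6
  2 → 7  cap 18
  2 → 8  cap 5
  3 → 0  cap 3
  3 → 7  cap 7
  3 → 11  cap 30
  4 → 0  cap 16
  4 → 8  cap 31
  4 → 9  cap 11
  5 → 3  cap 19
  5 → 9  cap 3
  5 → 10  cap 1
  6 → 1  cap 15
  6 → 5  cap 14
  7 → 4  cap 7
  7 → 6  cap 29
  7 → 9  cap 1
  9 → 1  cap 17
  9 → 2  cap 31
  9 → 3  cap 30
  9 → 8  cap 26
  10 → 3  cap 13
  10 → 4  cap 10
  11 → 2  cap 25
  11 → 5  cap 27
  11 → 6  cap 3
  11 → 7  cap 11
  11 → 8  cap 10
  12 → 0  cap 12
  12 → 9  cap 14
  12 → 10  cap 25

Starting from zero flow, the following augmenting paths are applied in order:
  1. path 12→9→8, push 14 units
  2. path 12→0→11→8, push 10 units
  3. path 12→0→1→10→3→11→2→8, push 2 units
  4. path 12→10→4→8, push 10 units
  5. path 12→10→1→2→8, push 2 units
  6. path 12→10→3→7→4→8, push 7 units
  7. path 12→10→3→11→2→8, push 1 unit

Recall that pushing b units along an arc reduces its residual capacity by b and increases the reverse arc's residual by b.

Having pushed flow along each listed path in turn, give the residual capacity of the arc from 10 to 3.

Residual capacity of (10,3): 3

after path 1 (12→9→8, push 14): res(10,3)=13
after path 2 (12→0→11→8, push 10): res(10,3)=13
after path 3 (12→0→1→10→3→11→2→8, push 2): res(10,3)=11
after path 4 (12→10→4→8, push 10): res(10,3)=11
after path 5 (12→10→1→2→8, push 2): res(10,3)=11
after path 6 (12→10→3→7→4→8, push 7): res(10,3)=4
after path 7 (12→10→3→11→2→8, push 1): res(10,3)=3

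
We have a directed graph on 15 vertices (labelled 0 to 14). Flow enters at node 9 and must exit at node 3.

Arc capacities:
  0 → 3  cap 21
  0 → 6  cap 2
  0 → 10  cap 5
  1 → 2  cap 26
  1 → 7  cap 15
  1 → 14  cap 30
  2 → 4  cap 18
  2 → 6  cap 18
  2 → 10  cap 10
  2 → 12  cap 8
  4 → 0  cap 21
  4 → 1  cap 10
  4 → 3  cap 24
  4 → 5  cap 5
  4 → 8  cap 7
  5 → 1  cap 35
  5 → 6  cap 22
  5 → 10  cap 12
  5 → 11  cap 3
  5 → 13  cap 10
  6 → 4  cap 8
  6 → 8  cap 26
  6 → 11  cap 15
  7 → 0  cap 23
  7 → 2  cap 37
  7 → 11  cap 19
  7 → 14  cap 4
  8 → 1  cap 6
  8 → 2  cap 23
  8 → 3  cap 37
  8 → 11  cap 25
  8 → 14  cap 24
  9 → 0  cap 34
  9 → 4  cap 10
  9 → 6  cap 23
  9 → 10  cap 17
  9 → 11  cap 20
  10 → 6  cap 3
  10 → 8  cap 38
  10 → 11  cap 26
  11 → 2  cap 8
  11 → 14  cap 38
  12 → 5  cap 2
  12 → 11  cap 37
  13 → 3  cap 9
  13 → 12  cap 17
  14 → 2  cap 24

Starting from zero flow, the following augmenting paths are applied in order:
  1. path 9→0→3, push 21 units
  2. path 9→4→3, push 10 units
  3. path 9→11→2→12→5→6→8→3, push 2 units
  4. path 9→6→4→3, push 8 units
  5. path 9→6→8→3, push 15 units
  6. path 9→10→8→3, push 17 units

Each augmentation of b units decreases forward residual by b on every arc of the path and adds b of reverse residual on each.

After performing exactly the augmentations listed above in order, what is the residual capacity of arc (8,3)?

Residual capacity of (8,3): 3

after path 1 (9→0→3, push 21): res(8,3)=37
after path 2 (9→4→3, push 10): res(8,3)=37
after path 3 (9→11→2→12→5→6→8→3, push 2): res(8,3)=35
after path 4 (9→6→4→3, push 8): res(8,3)=35
after path 5 (9→6→8→3, push 15): res(8,3)=20
after path 6 (9→10→8→3, push 17): res(8,3)=3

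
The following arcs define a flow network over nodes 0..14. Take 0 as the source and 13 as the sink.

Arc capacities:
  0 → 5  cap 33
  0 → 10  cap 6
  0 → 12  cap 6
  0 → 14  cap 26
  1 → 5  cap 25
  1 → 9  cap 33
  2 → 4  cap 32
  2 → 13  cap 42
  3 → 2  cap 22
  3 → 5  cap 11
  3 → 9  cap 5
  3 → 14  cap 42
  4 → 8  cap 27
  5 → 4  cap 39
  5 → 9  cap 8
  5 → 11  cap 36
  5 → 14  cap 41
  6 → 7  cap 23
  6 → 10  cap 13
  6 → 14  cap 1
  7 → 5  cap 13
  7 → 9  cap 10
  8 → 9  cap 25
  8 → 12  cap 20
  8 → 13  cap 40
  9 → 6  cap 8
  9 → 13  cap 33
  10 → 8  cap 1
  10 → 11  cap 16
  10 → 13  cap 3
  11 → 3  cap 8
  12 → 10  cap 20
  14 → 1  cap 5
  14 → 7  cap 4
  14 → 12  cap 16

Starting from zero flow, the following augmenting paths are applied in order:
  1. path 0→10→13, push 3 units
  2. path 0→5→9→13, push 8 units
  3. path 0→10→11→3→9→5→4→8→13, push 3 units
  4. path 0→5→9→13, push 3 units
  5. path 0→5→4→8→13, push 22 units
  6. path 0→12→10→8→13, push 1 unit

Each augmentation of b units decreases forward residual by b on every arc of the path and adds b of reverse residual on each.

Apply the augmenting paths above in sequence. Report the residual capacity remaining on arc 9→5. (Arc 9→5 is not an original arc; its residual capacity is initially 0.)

after path 1 (0→10→13, push 3): res(9,5)=0
after path 2 (0→5→9→13, push 8): res(9,5)=8
after path 3 (0→10→11→3→9→5→4→8→13, push 3): res(9,5)=5
after path 4 (0→5→9→13, push 3): res(9,5)=8
after path 5 (0→5→4→8→13, push 22): res(9,5)=8
after path 6 (0→12→10→8→13, push 1): res(9,5)=8

Residual capacity of (9,5): 8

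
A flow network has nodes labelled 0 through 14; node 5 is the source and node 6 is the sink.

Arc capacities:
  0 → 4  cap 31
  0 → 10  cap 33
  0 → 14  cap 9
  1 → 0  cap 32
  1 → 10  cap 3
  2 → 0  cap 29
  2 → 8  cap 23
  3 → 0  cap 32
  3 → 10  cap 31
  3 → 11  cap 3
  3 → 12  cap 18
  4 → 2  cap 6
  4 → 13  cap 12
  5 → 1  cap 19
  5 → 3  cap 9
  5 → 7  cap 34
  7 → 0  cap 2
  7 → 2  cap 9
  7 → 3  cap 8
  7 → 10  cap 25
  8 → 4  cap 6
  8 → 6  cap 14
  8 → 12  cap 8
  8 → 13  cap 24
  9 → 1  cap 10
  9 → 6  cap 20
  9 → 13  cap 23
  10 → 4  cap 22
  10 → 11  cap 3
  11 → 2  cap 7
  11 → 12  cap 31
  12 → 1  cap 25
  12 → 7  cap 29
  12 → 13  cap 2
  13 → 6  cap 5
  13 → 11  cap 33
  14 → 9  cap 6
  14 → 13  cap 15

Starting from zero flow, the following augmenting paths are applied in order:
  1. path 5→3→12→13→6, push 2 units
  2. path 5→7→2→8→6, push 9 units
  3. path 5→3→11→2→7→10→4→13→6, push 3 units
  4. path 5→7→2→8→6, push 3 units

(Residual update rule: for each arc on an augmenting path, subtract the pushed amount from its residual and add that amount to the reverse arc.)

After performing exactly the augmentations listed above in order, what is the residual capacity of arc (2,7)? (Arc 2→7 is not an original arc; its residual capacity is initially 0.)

Residual capacity of (2,7): 9

after path 1 (5→3→12→13→6, push 2): res(2,7)=0
after path 2 (5→7→2→8→6, push 9): res(2,7)=9
after path 3 (5→3→11→2→7→10→4→13→6, push 3): res(2,7)=6
after path 4 (5→7→2→8→6, push 3): res(2,7)=9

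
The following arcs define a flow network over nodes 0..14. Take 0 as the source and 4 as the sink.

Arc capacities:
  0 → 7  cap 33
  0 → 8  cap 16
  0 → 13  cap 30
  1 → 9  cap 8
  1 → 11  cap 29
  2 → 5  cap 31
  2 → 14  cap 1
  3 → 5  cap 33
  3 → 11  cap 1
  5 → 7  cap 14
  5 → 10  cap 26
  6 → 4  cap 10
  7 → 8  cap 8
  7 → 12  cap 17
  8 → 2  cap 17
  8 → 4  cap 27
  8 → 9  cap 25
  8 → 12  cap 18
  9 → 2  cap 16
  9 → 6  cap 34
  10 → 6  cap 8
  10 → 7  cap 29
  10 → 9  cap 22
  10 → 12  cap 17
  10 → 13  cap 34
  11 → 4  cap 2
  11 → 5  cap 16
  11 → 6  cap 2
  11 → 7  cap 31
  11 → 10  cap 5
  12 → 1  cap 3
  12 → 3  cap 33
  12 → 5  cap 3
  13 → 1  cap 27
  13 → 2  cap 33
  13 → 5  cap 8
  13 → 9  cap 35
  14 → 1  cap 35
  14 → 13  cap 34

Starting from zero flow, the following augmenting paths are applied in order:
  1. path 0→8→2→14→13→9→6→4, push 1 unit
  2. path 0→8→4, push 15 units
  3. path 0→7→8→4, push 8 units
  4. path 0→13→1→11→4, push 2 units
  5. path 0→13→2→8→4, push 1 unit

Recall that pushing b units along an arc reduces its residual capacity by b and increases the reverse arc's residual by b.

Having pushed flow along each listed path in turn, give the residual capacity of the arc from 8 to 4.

Residual capacity of (8,4): 3

after path 1 (0→8→2→14→13→9→6→4, push 1): res(8,4)=27
after path 2 (0→8→4, push 15): res(8,4)=12
after path 3 (0→7→8→4, push 8): res(8,4)=4
after path 4 (0→13→1→11→4, push 2): res(8,4)=4
after path 5 (0→13→2→8→4, push 1): res(8,4)=3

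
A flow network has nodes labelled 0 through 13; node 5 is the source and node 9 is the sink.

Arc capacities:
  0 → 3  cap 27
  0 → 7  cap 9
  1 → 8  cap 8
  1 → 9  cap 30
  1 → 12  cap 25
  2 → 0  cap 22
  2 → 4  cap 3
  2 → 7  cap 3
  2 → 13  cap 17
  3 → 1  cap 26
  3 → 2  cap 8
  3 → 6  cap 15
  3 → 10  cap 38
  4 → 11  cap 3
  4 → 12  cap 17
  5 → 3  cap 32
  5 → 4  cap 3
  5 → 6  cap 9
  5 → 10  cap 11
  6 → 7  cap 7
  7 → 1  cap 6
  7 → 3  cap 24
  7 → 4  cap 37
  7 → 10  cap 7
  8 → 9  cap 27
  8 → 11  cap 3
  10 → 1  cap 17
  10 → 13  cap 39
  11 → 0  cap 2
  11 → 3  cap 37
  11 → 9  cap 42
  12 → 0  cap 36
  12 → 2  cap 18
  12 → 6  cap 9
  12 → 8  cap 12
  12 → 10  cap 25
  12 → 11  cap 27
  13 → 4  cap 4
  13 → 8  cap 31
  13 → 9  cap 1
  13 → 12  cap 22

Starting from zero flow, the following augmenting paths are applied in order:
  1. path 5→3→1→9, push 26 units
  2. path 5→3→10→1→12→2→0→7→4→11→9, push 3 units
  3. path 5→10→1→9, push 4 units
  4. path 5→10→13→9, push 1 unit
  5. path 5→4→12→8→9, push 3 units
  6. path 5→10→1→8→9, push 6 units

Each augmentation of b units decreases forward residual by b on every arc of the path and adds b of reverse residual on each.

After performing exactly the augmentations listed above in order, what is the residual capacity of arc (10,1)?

Residual capacity of (10,1): 4

after path 1 (5→3→1→9, push 26): res(10,1)=17
after path 2 (5→3→10→1→12→2→0→7→4→11→9, push 3): res(10,1)=14
after path 3 (5→10→1→9, push 4): res(10,1)=10
after path 4 (5→10→13→9, push 1): res(10,1)=10
after path 5 (5→4→12→8→9, push 3): res(10,1)=10
after path 6 (5→10→1→8→9, push 6): res(10,1)=4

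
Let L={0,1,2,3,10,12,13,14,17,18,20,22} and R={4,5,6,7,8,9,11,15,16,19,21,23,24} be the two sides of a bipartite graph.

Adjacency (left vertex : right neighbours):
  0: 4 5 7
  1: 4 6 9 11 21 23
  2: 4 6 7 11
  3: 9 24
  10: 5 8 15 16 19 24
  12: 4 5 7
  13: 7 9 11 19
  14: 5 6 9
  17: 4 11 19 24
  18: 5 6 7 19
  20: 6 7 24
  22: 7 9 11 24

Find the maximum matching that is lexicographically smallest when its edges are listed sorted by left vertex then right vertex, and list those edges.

|M| = 10 (so the lex-smallest maximum matching has 10 edges)
process left vertices in ascending order; for each, take the smallest-labelled available neighbour that still permits 10 edges overall, or leave it unmatched if none does
lex-smallest matching: {0-4, 1-21, 2-6, 3-9, 10-8, 12-5, 13-7, 17-11, 18-19, 20-24}

Lex-smallest maximum matching: {(0,4), (1,21), (2,6), (3,9), (10,8), (12,5), (13,7), (17,11), (18,19), (20,24)}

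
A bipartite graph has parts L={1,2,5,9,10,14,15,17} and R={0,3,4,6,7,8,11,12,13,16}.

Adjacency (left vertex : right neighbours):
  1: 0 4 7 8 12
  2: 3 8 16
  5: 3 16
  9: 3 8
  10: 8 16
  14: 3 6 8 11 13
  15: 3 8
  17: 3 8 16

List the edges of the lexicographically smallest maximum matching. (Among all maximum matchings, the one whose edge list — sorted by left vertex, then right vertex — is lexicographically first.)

|M| = 5 (so the lex-smallest maximum matching has 5 edges)
process left vertices in ascending order; for each, take the smallest-labelled available neighbour that still permits 5 edges overall, or leave it unmatched if none does
lex-smallest matching: {1-0, 2-3, 5-16, 9-8, 14-6}

Lex-smallest maximum matching: {(1,0), (2,3), (5,16), (9,8), (14,6)}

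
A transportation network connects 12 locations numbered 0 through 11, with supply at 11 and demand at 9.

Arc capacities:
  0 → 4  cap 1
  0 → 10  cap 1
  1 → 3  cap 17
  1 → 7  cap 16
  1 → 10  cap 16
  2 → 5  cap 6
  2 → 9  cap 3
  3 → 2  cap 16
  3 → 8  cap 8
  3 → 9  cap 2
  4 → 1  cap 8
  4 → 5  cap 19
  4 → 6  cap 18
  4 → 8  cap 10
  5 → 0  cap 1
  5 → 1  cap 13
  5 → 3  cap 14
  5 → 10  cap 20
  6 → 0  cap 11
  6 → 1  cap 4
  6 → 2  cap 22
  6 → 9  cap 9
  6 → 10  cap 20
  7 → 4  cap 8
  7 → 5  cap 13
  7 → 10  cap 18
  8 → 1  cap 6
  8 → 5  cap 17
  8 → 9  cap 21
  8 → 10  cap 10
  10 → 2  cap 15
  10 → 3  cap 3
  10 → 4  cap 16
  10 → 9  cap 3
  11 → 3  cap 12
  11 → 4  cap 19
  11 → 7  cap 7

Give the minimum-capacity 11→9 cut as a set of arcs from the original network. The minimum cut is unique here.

Min-cut arcs: {(2,9), (3,8), (3,9), (4,8), (6,9), (10,9)} (total capacity 35)

augment #1: 11→3→9 push 2
augment #2: 11→3→2→9 push 3
augment #3: 11→3→8→9 push 7
augment #4: 11→4→6→9 push 9
augment #5: 11→4→8→9 push 10
augment #6: 11→7→10→9 push 3
augment #7: 11→7→5→3→8→9 push 1
max flow = 35; residual-reachable set from 11 gives S-side
cut edges (S→T): {(2,9), (3,8), (3,9), (4,8), (6,9), (10,9)} total cap 35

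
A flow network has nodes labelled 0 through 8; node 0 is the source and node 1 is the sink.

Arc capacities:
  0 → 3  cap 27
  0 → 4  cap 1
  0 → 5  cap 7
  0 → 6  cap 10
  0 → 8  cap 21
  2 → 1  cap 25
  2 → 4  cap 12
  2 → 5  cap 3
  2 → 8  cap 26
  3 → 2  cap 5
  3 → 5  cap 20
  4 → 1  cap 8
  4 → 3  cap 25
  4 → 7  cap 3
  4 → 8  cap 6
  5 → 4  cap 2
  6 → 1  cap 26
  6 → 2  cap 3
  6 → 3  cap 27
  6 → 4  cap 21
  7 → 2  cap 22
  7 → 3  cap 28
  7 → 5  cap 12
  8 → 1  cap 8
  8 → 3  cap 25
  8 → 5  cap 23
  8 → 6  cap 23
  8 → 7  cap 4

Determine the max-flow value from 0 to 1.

augment #1: 0→4→1 bottleneck 1, total now 1
augment #2: 0→6→1 bottleneck 10, total now 11
augment #3: 0→8→1 bottleneck 8, total now 19
augment #4: 0→3→2→1 bottleneck 5, total now 24
augment #5: 0→5→4→1 bottleneck 2, total now 26
augment #6: 0→8→6→1 bottleneck 13, total now 39

Maximum flow value: 39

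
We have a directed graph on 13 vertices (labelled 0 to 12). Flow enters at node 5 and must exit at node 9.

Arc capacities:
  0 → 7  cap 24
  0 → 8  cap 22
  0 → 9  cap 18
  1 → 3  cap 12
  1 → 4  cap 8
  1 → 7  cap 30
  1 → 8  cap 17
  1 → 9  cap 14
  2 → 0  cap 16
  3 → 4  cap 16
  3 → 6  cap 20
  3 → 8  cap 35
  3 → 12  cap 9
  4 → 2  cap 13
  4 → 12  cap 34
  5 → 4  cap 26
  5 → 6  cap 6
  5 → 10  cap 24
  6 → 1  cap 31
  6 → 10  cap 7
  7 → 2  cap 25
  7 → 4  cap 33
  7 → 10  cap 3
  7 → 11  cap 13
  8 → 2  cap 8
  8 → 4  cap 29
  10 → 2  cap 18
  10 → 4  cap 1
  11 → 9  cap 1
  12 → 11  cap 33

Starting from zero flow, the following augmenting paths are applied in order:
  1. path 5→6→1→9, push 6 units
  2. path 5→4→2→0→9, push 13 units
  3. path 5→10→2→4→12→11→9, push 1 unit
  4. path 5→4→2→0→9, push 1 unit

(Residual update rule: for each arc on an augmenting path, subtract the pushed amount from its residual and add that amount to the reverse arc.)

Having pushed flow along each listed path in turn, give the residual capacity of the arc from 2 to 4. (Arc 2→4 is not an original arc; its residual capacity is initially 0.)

Residual capacity of (2,4): 13

after path 1 (5→6→1→9, push 6): res(2,4)=0
after path 2 (5→4→2→0→9, push 13): res(2,4)=13
after path 3 (5→10→2→4→12→11→9, push 1): res(2,4)=12
after path 4 (5→4→2→0→9, push 1): res(2,4)=13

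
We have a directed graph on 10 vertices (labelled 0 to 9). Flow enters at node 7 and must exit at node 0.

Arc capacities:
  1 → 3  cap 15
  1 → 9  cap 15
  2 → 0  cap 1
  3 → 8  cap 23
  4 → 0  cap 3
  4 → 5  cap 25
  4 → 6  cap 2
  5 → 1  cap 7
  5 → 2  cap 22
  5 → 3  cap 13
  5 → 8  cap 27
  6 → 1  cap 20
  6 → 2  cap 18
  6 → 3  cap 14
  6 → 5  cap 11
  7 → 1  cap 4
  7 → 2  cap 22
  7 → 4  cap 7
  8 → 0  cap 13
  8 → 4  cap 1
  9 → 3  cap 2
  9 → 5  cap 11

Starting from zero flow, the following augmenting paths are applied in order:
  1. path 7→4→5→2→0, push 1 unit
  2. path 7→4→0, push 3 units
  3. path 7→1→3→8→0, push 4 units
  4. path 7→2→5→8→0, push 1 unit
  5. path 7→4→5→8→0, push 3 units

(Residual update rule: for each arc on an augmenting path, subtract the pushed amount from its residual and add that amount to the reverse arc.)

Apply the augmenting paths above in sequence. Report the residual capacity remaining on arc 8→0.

after path 1 (7→4→5→2→0, push 1): res(8,0)=13
after path 2 (7→4→0, push 3): res(8,0)=13
after path 3 (7→1→3→8→0, push 4): res(8,0)=9
after path 4 (7→2→5→8→0, push 1): res(8,0)=8
after path 5 (7→4→5→8→0, push 3): res(8,0)=5

Residual capacity of (8,0): 5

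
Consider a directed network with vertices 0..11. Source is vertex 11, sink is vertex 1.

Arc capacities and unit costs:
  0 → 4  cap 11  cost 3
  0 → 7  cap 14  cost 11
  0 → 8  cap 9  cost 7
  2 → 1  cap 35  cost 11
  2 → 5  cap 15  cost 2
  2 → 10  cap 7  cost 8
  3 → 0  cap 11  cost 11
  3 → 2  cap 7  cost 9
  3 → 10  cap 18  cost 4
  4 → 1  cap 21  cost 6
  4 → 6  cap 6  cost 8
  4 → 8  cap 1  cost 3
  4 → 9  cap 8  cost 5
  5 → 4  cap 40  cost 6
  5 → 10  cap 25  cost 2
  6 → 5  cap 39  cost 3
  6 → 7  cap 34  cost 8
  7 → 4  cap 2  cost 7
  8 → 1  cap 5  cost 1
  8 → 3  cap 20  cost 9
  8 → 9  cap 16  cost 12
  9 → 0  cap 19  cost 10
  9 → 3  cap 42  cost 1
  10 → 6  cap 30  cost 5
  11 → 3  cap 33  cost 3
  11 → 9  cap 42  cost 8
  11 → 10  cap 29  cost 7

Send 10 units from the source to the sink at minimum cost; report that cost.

Minimum cost for 10 units: 224

shortest-cost path #1: 11→3→0→4→8→1 push 1 @ unit cost 21 (adds 21)
shortest-cost path #2: 11→3→0→8→1 push 4 @ unit cost 22 (adds 88)
shortest-cost path #3: 11→3→2→1 push 5 @ unit cost 23 (adds 115)
total cost = 224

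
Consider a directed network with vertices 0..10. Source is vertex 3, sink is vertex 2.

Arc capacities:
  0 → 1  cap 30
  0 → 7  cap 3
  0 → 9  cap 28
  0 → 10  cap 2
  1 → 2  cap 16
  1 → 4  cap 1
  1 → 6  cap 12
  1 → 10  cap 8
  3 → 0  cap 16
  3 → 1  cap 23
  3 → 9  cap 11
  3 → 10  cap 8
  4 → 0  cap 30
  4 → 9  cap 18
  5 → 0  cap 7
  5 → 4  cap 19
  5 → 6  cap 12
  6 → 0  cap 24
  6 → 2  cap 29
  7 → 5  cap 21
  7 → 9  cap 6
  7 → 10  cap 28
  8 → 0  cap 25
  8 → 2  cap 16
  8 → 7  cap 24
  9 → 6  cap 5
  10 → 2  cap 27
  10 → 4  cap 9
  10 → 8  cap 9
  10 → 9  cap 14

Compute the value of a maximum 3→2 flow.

Maximum flow value: 52

augment #1: 3→1→2 bottleneck 16, total now 16
augment #2: 3→10→2 bottleneck 8, total now 24
augment #3: 3→0→10→2 bottleneck 2, total now 26
augment #4: 3→1→6→2 bottleneck 7, total now 33
augment #5: 3→9→6→2 bottleneck 5, total now 38
augment #6: 3→0→1→6→2 bottleneck 5, total now 43
augment #7: 3→0→1→10→2 bottleneck 8, total now 51
augment #8: 3→0→7→10→2 bottleneck 1, total now 52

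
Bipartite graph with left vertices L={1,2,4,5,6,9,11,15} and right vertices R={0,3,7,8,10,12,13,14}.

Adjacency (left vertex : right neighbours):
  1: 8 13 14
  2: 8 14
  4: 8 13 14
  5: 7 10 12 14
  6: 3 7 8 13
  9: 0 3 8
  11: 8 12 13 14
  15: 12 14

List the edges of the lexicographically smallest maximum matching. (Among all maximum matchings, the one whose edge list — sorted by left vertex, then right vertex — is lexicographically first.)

|M| = 7 (so the lex-smallest maximum matching has 7 edges)
process left vertices in ascending order; for each, take the smallest-labelled available neighbour that still permits 7 edges overall, or leave it unmatched if none does
lex-smallest matching: {1-8, 2-14, 4-13, 5-7, 6-3, 9-0, 11-12}

Lex-smallest maximum matching: {(1,8), (2,14), (4,13), (5,7), (6,3), (9,0), (11,12)}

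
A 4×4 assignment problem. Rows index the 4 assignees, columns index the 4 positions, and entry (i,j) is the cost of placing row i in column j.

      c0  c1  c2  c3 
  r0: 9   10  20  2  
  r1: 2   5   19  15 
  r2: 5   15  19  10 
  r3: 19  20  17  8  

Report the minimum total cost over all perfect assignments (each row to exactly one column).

optimal assignment: row0→col3 (cost 2), row1→col1 (cost 5), row2→col0 (cost 5), row3→col2 (cost 17)
total = 2 + 5 + 5 + 17 = 29

Minimum assignment cost: 29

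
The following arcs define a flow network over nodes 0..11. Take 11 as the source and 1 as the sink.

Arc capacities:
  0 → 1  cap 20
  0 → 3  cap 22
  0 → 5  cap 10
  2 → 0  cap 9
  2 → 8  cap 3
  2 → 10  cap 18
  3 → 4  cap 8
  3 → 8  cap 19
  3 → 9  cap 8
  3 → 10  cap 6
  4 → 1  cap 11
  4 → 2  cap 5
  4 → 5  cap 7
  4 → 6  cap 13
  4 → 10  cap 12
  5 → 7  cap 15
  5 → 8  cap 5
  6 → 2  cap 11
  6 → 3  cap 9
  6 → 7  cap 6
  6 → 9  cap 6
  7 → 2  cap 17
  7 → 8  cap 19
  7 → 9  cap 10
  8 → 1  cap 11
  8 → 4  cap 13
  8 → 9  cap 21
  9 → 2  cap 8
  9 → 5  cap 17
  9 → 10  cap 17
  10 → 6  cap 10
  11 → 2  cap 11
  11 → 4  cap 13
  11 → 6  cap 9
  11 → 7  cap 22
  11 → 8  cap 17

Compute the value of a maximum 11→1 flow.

augment #1: 11→4→1 bottleneck 11, total now 11
augment #2: 11→8→1 bottleneck 11, total now 22
augment #3: 11→2→0→1 bottleneck 9, total now 31

Maximum flow value: 31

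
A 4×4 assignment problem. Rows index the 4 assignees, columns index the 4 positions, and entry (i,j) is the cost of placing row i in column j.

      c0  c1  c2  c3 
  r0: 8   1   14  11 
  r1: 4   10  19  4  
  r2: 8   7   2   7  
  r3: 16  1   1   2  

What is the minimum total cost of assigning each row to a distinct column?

optimal assignment: row0→col1 (cost 1), row1→col0 (cost 4), row2→col2 (cost 2), row3→col3 (cost 2)
total = 1 + 4 + 2 + 2 = 9

Minimum assignment cost: 9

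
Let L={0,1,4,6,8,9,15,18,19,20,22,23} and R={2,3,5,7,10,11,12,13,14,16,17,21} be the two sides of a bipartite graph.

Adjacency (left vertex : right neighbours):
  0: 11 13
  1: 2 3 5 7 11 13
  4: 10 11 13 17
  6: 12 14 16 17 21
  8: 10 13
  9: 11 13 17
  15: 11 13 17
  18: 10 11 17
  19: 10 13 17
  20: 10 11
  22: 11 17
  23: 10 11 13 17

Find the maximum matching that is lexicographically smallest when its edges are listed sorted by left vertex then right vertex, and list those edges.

Lex-smallest maximum matching: {(0,11), (1,2), (4,10), (6,12), (8,13), (9,17)}

|M| = 6 (so the lex-smallest maximum matching has 6 edges)
process left vertices in ascending order; for each, take the smallest-labelled available neighbour that still permits 6 edges overall, or leave it unmatched if none does
lex-smallest matching: {0-11, 1-2, 4-10, 6-12, 8-13, 9-17}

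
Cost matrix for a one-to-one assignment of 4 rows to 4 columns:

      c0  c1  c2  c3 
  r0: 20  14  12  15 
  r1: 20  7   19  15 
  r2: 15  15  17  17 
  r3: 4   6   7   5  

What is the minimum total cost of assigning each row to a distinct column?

optimal assignment: row0→col2 (cost 12), row1→col1 (cost 7), row2→col0 (cost 15), row3→col3 (cost 5)
total = 12 + 7 + 15 + 5 = 39

Minimum assignment cost: 39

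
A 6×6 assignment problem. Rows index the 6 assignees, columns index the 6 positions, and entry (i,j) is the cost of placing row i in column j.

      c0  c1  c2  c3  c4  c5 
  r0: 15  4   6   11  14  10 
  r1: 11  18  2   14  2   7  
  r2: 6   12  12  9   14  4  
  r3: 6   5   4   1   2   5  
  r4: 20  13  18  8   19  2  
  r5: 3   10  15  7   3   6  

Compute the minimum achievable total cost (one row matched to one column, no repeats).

Minimum assignment cost: 18

optimal assignment: row0→col1 (cost 4), row1→col2 (cost 2), row2→col0 (cost 6), row3→col3 (cost 1), row4→col5 (cost 2), row5→col4 (cost 3)
total = 4 + 2 + 6 + 1 + 2 + 3 = 18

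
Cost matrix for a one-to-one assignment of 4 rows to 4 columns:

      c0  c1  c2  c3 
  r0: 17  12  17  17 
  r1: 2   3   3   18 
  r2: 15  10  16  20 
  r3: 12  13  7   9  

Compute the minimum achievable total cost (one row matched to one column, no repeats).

Minimum assignment cost: 36

optimal assignment: row0→col3 (cost 17), row1→col0 (cost 2), row2→col1 (cost 10), row3→col2 (cost 7)
total = 17 + 2 + 10 + 7 = 36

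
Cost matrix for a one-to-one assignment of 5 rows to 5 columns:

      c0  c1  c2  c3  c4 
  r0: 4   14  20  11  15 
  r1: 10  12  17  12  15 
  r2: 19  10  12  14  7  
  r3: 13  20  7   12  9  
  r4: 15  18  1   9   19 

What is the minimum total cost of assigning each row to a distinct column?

Minimum assignment cost: 36

one of 2 optimal assignments: row0→col0 (cost 4), row1→col1 (cost 12), row2→col4 (cost 7), row3→col3 (cost 12), row4→col2 (cost 1)
total = 4 + 12 + 7 + 12 + 1 = 36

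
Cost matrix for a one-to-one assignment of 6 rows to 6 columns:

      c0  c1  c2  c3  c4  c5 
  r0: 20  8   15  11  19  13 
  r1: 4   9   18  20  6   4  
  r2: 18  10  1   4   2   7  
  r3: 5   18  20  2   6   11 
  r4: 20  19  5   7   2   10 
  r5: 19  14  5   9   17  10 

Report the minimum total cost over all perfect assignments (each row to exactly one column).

optimal assignment: row0→col1 (cost 8), row1→col0 (cost 4), row2→col2 (cost 1), row3→col3 (cost 2), row4→col4 (cost 2), row5→col5 (cost 10)
total = 8 + 4 + 1 + 2 + 2 + 10 = 27

Minimum assignment cost: 27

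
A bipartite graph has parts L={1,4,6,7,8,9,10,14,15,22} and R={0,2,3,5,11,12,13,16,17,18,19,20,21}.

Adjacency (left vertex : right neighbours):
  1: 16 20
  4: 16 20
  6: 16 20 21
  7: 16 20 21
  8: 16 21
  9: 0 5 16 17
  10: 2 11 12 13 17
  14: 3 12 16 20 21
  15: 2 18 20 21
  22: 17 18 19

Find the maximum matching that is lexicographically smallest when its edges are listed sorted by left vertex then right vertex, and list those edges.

|M| = 8 (so the lex-smallest maximum matching has 8 edges)
process left vertices in ascending order; for each, take the smallest-labelled available neighbour that still permits 8 edges overall, or leave it unmatched if none does
lex-smallest matching: {1-16, 4-20, 6-21, 9-0, 10-2, 14-3, 15-18, 22-17}

Lex-smallest maximum matching: {(1,16), (4,20), (6,21), (9,0), (10,2), (14,3), (15,18), (22,17)}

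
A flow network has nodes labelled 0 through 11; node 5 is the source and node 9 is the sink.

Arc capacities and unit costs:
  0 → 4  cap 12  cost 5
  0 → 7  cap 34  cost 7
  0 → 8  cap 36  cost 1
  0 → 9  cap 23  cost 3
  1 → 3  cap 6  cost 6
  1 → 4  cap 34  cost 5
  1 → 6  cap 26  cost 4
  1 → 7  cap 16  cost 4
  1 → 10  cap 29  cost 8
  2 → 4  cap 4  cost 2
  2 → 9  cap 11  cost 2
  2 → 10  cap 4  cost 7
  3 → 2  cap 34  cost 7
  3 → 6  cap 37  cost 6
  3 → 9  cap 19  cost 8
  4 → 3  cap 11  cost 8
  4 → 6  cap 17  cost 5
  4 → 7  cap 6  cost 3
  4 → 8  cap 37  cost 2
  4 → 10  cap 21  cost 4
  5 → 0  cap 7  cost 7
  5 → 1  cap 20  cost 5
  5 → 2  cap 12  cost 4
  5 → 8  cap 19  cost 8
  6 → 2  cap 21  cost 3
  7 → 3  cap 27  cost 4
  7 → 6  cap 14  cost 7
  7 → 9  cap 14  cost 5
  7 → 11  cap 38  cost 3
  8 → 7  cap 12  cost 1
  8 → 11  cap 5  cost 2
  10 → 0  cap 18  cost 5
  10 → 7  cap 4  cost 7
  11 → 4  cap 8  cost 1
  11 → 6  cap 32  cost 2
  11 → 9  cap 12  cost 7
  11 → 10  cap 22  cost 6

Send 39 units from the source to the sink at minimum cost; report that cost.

Minimum cost for 39 units: 454

shortest-cost path #1: 5→2→9 push 11 @ unit cost 6 (adds 66)
shortest-cost path #2: 5→0→9 push 7 @ unit cost 10 (adds 70)
shortest-cost path #3: 5→8→7→9 push 12 @ unit cost 14 (adds 168)
shortest-cost path #4: 5→1→7→9 push 2 @ unit cost 14 (adds 28)
shortest-cost path #5: 5→8→11→9 push 5 @ unit cost 17 (adds 85)
shortest-cost path #6: 5→2→4→10→0→9 push 1 @ unit cost 18 (adds 18)
shortest-cost path #7: 5→1→3→9 push 1 @ unit cost 19 (adds 19)
total cost = 454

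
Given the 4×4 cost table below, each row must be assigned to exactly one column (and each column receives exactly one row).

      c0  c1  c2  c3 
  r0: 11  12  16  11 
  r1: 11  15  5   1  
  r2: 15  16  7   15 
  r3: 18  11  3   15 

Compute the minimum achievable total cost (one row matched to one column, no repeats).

Minimum assignment cost: 30

optimal assignment: row0→col0 (cost 11), row1→col3 (cost 1), row2→col2 (cost 7), row3→col1 (cost 11)
total = 11 + 1 + 7 + 11 = 30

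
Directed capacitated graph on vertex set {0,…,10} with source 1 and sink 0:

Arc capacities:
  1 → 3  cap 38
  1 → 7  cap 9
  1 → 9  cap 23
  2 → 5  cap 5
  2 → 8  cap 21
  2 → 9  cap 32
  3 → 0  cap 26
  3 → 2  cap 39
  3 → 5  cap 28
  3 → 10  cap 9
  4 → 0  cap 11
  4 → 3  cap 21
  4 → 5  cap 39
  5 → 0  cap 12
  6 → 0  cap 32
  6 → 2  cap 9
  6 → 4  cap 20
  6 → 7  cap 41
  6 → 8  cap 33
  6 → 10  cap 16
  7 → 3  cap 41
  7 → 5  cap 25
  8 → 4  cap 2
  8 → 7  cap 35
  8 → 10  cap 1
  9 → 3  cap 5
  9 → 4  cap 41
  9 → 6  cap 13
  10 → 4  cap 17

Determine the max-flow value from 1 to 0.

Maximum flow value: 62

augment #1: 1→3→0 bottleneck 26, total now 26
augment #2: 1→3→5→0 bottleneck 12, total now 38
augment #3: 1→9→4→0 bottleneck 11, total now 49
augment #4: 1→9→6→0 bottleneck 12, total now 61
augment #5: 1→7→3→2→9→6→0 bottleneck 1, total now 62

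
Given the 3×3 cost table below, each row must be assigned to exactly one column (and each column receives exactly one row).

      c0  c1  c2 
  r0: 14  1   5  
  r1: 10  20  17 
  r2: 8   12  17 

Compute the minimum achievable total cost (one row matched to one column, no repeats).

Minimum assignment cost: 26

optimal assignment: row0→col1 (cost 1), row1→col2 (cost 17), row2→col0 (cost 8)
total = 1 + 17 + 8 = 26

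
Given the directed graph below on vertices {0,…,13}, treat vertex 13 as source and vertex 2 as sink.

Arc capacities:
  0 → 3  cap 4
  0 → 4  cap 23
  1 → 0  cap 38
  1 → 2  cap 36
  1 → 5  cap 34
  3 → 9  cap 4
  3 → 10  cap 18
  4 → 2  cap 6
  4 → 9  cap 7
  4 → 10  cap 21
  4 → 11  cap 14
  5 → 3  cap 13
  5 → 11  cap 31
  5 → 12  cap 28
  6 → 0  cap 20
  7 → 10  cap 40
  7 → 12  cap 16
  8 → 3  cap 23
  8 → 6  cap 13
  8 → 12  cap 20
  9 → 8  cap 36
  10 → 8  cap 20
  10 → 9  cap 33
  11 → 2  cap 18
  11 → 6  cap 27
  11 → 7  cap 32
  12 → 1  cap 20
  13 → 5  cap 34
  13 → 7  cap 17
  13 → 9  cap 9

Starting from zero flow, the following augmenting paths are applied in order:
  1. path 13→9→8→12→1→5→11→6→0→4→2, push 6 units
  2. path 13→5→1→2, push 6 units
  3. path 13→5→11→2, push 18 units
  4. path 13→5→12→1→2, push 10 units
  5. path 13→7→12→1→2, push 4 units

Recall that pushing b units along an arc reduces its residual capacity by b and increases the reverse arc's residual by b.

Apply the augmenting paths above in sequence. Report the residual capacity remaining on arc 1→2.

after path 1 (13→9→8→12→1→5→11→6→0→4→2, push 6): res(1,2)=36
after path 2 (13→5→1→2, push 6): res(1,2)=30
after path 3 (13→5→11→2, push 18): res(1,2)=30
after path 4 (13→5→12→1→2, push 10): res(1,2)=20
after path 5 (13→7→12→1→2, push 4): res(1,2)=16

Residual capacity of (1,2): 16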